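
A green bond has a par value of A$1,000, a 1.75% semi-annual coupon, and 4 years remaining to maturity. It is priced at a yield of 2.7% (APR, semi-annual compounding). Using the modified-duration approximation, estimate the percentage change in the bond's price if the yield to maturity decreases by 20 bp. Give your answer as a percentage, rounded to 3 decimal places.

+0.765%

Periodic yield y = 0.0135. Modified duration first:
  t   CF        PV=CF/(1+0.0135)^t    t·PV
  1         8.75         8.6334         8.6334
  2         8.75         8.5184        17.0369
  3         8.75         8.4050        25.2149
  4         8.75         8.2930        33.1721
  5         8.75         8.1826        40.9128
  6         8.75         8.0736        48.4414
  7         8.75         7.9660        55.7622
  8     1,008.75       906.1363     7,249.0903
  Σ                    964.2084     7,478.2641
P = 964.2084; D_Mac = 7.75586 half-year periods = 3.87793 yrs; D_mod = 3.87793/(1+0.0135) = 3.82627 yrs.
ΔP/P ≈ -D_mod · Δy = -3.82627 × (-0.002) = +0.007653 = +0.7653%.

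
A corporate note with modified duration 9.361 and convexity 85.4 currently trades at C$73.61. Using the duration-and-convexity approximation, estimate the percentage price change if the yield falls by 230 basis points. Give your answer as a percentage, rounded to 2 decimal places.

+23.79%

Duration effect: -D_mod·Δy = -9.361 × (-0.023) = +0.215303
Convexity effect: ½·C·(Δy)² = 0.5 × 85.4 × (-0.023)² = +0.0225883
ΔP/P ≈ +0.215303 + 0.0225883 = +0.2378913
= +23.78913%.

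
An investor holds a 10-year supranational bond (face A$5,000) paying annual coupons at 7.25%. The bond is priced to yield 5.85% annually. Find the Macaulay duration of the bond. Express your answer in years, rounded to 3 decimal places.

Periodic yield y = 0.0585. Discount each cash flow and weight by its year:
  t   CF        PV=CF/(1+0.0585)^t    t·PV
  1       362.50       342.4658       342.4658
  2       362.50       323.5387       647.0775
  3       362.50       305.6578       916.9733
  4       362.50       288.7650     1,155.0600
  5       362.50       272.8059     1,364.0293
  6       362.50       257.7287     1,546.3724
  7       362.50       243.4849     1,704.3941
  8       362.50       230.0282     1,840.2257
  9       362.50       217.3153     1,955.8375
  10    5,362.50     3,037.0971    30,370.9713
  Σ                  5,518.8873    41,843.4068
Price P = Σ PV = 5,518.8873.
Macaulay duration = Σ(t·PV) / P = 41,843.4068 / 5,518.8873 = 7.58186 years.

7.582 years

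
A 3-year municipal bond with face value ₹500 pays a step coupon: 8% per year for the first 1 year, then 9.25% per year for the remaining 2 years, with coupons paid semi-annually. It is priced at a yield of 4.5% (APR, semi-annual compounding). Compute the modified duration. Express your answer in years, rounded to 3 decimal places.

Periodic yield y = 0.0225. First find Macaulay duration:
  t   CF        PV=CF/(1+0.0225)^t    t·PV
  1       20.000        19.5599        19.5599
  2       20.000        19.1295        38.2590
  3       23.125        21.6318        64.8953
  4       23.125        21.1558        84.6230
  5       23.125        20.6902       103.4511
  6      523.125       457.7471     2,746.4824
  Σ                    559.9142     3,057.2707
P = 559.9142; Macaulay duration = 3,057.2707 / 559.9142 = 5.46025 half-year periods = 2.73012 years.
Modified duration = D_Mac / (1 + y) = 2.73012 / 1.0225 = 2.67005 years.

2.670 years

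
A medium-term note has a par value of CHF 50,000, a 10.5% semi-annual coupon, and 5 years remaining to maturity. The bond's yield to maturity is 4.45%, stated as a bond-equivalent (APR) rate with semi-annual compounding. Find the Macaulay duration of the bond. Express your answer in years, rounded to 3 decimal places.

4.140 years

Periodic yield y = 0.02225. Discount each cash flow and weight by its period:
  t   CF        PV=CF/(1+0.02225)^t    t·PV
  1     2,625.00     2,567.8650     2,567.8650
  2     2,625.00     2,511.9736     5,023.9472
  3     2,625.00     2,457.2987     7,371.8961
  4     2,625.00     2,403.8138     9,615.2553
  5     2,625.00     2,351.4931    11,757.4656
  6     2,625.00     2,300.3112    13,801.8671
  7     2,625.00     2,250.2433    15,751.7030
  8     2,625.00     2,201.2651    17,610.1210
  9     2,625.00     2,153.3530    19,380.1772
  10   52,625.00    42,229.9840   422,299.8397
  Σ                 63,427.6008   525,180.1373
Price P = Σ PV = 63,427.6008.
Macaulay duration = Σ(t·PV) / P = 525,180.1373 / 63,427.6008 = 8.27999 half-year periods.
In years: 8.27999 / 2 = 4.14000 years.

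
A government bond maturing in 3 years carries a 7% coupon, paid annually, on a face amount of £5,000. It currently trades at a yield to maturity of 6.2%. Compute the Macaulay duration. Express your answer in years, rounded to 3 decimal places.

Periodic yield y = 0.062. Discount each cash flow and weight by its year:
  t   CF        PV=CF/(1+0.062)^t    t·PV
  1       350.00       329.5669       329.5669
  2       350.00       310.3266       620.6532
  3     5,350.00     4,466.6326    13,399.8978
  Σ                  5,106.5261    14,350.1179
Price P = Σ PV = 5,106.5261.
Macaulay duration = Σ(t·PV) / P = 14,350.1179 / 5,106.5261 = 2.81015 years.

2.810 years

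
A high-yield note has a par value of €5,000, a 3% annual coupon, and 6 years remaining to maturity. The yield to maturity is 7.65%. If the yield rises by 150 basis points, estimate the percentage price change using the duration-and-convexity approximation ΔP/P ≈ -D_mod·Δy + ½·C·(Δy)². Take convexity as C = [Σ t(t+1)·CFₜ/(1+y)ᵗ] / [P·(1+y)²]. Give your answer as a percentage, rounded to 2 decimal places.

With y = 0.0765:
  t   CF        PV=CF/(1+0.0765)^t    t·PV        t(t+1)·PV
  1       150.00       139.3405       139.3405         278.6809
  2       150.00       129.4384       258.8768         776.6305
  3       150.00       120.2401       360.7202       1,442.8806
  4       150.00       111.6954       446.7814       2,233.9071
  5       150.00       103.7579       518.7894       3,112.7364
  6     5,150.00     3,309.2001    19,855.2004     138,986.4027
  Σ                  3,913.6722    21,579.7087     146,831.2383
P = 3,913.6722; D_Mac = 5.51393 yrs; D_mod = 5.12209 yrs; C = 32.37471.
Duration effect: -5.12209 × (+0.015) = -0.076831
Convexity effect: 0.5 × 32.37471 × (0.015)² = +0.0036422
ΔP/P ≈ -0.076831 + 0.0036422 = -0.073189 = -7.3189%.

-7.32%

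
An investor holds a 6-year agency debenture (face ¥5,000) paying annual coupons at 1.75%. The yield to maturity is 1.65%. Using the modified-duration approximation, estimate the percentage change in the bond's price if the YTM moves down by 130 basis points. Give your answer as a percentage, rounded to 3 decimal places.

Periodic yield y = 0.0165. Modified duration first:
  t   CF        PV=CF/(1+0.0165)^t    t·PV
  1        87.50        86.0797        86.0797
  2        87.50        84.6824       169.3649
  3        87.50        83.3078       249.9235
  4        87.50        81.9556       327.8223
  5        87.50        80.6253       403.1263
  6     5,087.50     4,611.6902    27,670.1412
  Σ                  5,028.3410    28,906.4579
P = 5,028.3410; D_Mac = 5.74871 yrs; D_mod = 5.74871/(1+0.0165) = 5.65539 yrs.
ΔP/P ≈ -D_mod · Δy = -5.65539 × (-0.013) = +0.073520 = +7.3520%.

+7.352%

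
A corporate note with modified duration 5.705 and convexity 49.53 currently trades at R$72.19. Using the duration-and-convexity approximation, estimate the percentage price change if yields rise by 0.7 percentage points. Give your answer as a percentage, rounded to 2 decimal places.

-3.87%

Duration effect: -D_mod·Δy = -5.705 × (+0.007) = -0.039935
Convexity effect: ½·C·(Δy)² = 0.5 × 49.53 × (0.007)² = +0.001213485
ΔP/P ≈ -0.039935 + 0.001213485 = -0.038721515
= -3.8721515%.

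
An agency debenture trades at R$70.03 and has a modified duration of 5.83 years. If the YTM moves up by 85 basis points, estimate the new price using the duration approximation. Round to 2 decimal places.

Duration approximation: ΔP/P ≈ -D_mod · Δy = -5.83 × (+0.0085) = -0.049555.
New price ≈ 70.03 × (1 - 0.049555) = 66.55966335.

R$66.56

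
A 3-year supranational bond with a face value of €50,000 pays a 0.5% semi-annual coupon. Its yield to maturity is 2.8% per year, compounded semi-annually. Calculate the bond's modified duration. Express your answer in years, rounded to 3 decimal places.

Periodic yield y = 0.014. First find Macaulay duration:
  t   CF        PV=CF/(1+0.014)^t    t·PV
  1       125.00       123.2742       123.2742
  2       125.00       121.5722       243.1443
  3       125.00       119.8936       359.6809
  4       125.00       118.2383       472.9532
  5       125.00       116.6058       583.0291
  6    50,125.00    46,113.3481   276,680.0886
  Σ                 46,712.9322   278,462.1703
P = 46,712.9322; Macaulay duration = 278,462.1703 / 46,712.9322 = 5.96114 half-year periods = 2.98057 years.
Modified duration = D_Mac / (1 + y) = 2.98057 / 1.014 = 2.93942 years.

2.939 years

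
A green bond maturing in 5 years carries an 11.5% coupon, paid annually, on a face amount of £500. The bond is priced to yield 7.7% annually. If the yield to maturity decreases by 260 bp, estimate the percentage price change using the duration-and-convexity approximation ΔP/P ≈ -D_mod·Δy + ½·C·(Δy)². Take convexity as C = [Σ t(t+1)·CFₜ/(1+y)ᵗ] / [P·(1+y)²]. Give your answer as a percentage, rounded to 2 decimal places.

+10.66%

With y = 0.077:
  t   CF        PV=CF/(1+0.077)^t    t·PV        t(t+1)·PV
  1        57.50        53.3890        53.3890         106.7781
  2        57.50        49.5720        99.1440         297.4320
  3        57.50        46.0279       138.0836         552.3343
  4        57.50        42.7371       170.9484         854.7420
  5       557.50       384.7391     1,923.6956      11,542.1738
  Σ                    576.4651     2,385.2606      13,353.4601
P = 576.4651; D_Mac = 4.13774 yrs; D_mod = 3.84191 yrs; C = 19.97052.
Duration effect: -3.84191 × (-0.026) = +0.099890
Convexity effect: 0.5 × 19.97052 × (-0.026)² = +0.0067500
ΔP/P ≈ +0.099890 + 0.0067500 = +0.106640 = +10.6640%.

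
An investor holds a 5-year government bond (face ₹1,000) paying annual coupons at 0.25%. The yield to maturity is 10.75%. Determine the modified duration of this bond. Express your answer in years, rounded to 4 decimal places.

4.4843 years

Periodic yield y = 0.1075. First find Macaulay duration:
  t   CF        PV=CF/(1+0.1075)^t    t·PV
  1         2.50         2.2573         2.2573
  2         2.50         2.0382         4.0765
  3         2.50         1.8404         5.5212
  4         2.50         1.6617         6.6470
  5     1,002.50       601.6802     3,008.4009
  Σ                    609.4779     3,026.9028
P = 609.4779; Macaulay duration = 3,026.9028 / 609.4779 = 4.96639 years.
Modified duration = D_Mac / (1 + y) = 4.96639 / 1.1075 = 4.48432 years.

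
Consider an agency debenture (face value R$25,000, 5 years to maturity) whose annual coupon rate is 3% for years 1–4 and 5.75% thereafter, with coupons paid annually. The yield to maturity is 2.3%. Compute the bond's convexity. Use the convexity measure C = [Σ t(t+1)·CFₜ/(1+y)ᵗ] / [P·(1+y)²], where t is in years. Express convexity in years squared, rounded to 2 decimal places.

26.60

With y = 0.023:
  t   CF        PV=CF/(1+0.023)^t    t·PV        t(t+1)·PV
  1       750.00       733.1378       733.1378       1,466.2757
  2       750.00       716.6548     1,433.3095       4,299.9286
  3       750.00       700.5423     2,101.6269       8,406.5076
  4       750.00       684.7921     2,739.1683      13,695.8416
  5    26,437.50    23,596.2080   117,981.0401     707,886.2406
  Σ                 26,431.3350   124,988.2827     735,754.7940
P = 26,431.3350.
Convexity = Σ t(t+1)·PV / [P·(1+y)²] = 735,754.7940 / (26,431.3350 × 1.046529) = 26.59884.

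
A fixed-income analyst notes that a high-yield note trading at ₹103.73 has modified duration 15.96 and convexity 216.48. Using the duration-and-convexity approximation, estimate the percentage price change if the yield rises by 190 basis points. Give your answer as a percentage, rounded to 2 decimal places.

-26.42%

Duration effect: -D_mod·Δy = -15.96 × (+0.019) = -0.303240
Convexity effect: ½·C·(Δy)² = 0.5 × 216.48 × (0.019)² = +0.03907464
ΔP/P ≈ -0.303240 + 0.03907464 = -0.26416536
= -26.416536%.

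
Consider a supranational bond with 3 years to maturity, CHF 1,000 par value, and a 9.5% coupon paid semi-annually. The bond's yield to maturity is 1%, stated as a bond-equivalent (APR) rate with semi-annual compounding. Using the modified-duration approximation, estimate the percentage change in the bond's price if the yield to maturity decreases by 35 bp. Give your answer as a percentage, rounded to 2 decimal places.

Periodic yield y = 0.005. Modified duration first:
  t   CF        PV=CF/(1+0.005)^t    t·PV
  1        47.50        47.2637        47.2637
  2        47.50        47.0285        94.0571
  3        47.50        46.7946       140.3837
  4        47.50        46.5618       186.2470
  5        47.50        46.3301       231.6505
  6     1,047.50     1,016.6177     6,099.7061
  Σ                  1,250.5963     6,799.3081
P = 1,250.5963; D_Mac = 5.43685 half-year periods = 2.71843 yrs; D_mod = 2.71843/(1+0.005) = 2.70490 yrs.
ΔP/P ≈ -D_mod · Δy = -2.70490 × (-0.0035) = +0.009467 = +0.9467%.

+0.95%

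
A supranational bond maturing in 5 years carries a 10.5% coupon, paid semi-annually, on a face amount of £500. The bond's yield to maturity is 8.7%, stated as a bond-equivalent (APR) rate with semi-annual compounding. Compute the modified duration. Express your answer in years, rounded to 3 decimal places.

Periodic yield y = 0.0435. First find Macaulay duration:
  t   CF        PV=CF/(1+0.0435)^t    t·PV
  1        26.25        25.1557        25.1557
  2        26.25        24.1071        48.2141
  3        26.25        23.1021        69.3064
  4        26.25        22.1391        88.5563
  5        26.25        21.2162       106.0809
  6        26.25        20.3317       121.9905
  7        26.25        19.4842       136.3893
  8        26.25        18.6720       149.3756
  9        26.25        17.8936       161.0422
  10      526.25       343.7697     3,437.6968
  Σ                    535.8713     4,343.8078
P = 535.8713; Macaulay duration = 4,343.8078 / 535.8713 = 8.10607 half-year periods = 4.05303 years.
Modified duration = D_Mac / (1 + y) = 4.05303 / 1.0435 = 3.88408 years.

3.884 years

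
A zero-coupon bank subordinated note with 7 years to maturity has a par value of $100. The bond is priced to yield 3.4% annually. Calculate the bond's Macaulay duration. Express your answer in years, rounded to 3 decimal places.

A zero-coupon bond has a single cash flow at maturity, so its Macaulay duration equals its maturity: 7 years.

7.000 years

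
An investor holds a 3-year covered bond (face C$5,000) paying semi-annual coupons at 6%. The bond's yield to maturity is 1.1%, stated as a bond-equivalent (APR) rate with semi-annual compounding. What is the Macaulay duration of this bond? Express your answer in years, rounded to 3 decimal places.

2.806 years

Periodic yield y = 0.0055. Discount each cash flow and weight by its period:
  t   CF        PV=CF/(1+0.0055)^t    t·PV
  1       150.00       149.1795       149.1795
  2       150.00       148.3635       296.7270
  3       150.00       147.5520       442.6559
  4       150.00       146.7449       586.9795
  5       150.00       145.9422       729.7110
  6     5,150.00     4,983.2741    29,899.6449
  Σ                  5,721.0562    32,104.8978
Price P = Σ PV = 5,721.0562.
Macaulay duration = Σ(t·PV) / P = 32,104.8978 / 5,721.0562 = 5.61171 half-year periods.
In years: 5.61171 / 2 = 2.80585 years.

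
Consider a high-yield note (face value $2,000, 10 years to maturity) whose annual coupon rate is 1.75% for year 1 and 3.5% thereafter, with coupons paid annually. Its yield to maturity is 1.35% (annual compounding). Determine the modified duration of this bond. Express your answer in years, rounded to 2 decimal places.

8.74 years

Periodic yield y = 0.0135. First find Macaulay duration:
  t   CF        PV=CF/(1+0.0135)^t    t·PV
  1        35.00        34.5338        34.5338
  2        70.00        68.1476       136.2952
  3        70.00        67.2399       201.7196
  4        70.00        66.3442       265.3768
  5        70.00        65.4605       327.3025
  6        70.00        64.5885       387.5313
  7        70.00        63.7282       446.0975
  8        70.00        62.8793       503.0348
  9        70.00        62.0418       558.3760
  10    2,070.00     1,810.2261    18,102.2607
  Σ                  2,365.1899    20,962.5282
P = 2,365.1899; Macaulay duration = 20,962.5282 / 2,365.1899 = 8.86294 years.
Modified duration = D_Mac / (1 + y) = 8.86294 / 1.0135 = 8.74488 years.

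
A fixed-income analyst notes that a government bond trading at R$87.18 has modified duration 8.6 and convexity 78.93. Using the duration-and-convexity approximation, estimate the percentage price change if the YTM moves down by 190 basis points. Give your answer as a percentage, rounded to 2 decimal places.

Duration effect: -D_mod·Δy = -8.6 × (-0.019) = +0.163400
Convexity effect: ½·C·(Δy)² = 0.5 × 78.93 × (-0.019)² = +0.014246865
ΔP/P ≈ +0.163400 + 0.014246865 = +0.177646865
= +17.7646865%.

+17.76%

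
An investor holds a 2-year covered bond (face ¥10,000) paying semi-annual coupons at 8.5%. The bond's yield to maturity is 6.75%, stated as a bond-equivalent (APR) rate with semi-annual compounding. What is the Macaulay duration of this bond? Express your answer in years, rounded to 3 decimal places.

1.883 years

Periodic yield y = 0.03375. Discount each cash flow and weight by its period:
  t   CF        PV=CF/(1+0.03375)^t    t·PV
  1       425.00       411.1245       411.1245
  2       425.00       397.7021       795.4042
  3       425.00       384.7179     1,154.1536
  4    10,425.00     9,128.8059    36,515.2236
  Σ                 10,322.3504    38,875.9060
Price P = Σ PV = 10,322.3504.
Macaulay duration = Σ(t·PV) / P = 38,875.9060 / 10,322.3504 = 3.76619 half-year periods.
In years: 3.76619 / 2 = 1.88309 years.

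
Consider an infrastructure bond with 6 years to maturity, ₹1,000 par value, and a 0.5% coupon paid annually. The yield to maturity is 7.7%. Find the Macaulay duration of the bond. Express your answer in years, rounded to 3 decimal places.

5.905 years

Periodic yield y = 0.077. Discount each cash flow and weight by its year:
  t   CF        PV=CF/(1+0.077)^t    t·PV
  1         5.00         4.6425         4.6425
  2         5.00         4.3106         8.6212
  3         5.00         4.0024        12.0073
  4         5.00         3.7163        14.8651
  5         5.00         3.4506        17.2529
  6     1,005.00       643.9792     3,863.8752
  Σ                    664.1016     3,921.2642
Price P = Σ PV = 664.1016.
Macaulay duration = Σ(t·PV) / P = 3,921.2642 / 664.1016 = 5.90461 years.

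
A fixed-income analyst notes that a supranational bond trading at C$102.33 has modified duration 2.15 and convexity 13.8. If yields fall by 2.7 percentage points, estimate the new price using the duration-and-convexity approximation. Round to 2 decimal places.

C$108.78

Duration effect: -D_mod·Δy = -2.15 × (-0.027) = +0.058050
Convexity effect: ½·C·(Δy)² = 0.5 × 13.8 × (-0.027)² = +0.0050301
ΔP/P ≈ +0.058050 + 0.0050301 = +0.0630801
New price ≈ 102.33 × (1 + 0.0630801) = 108.784986633.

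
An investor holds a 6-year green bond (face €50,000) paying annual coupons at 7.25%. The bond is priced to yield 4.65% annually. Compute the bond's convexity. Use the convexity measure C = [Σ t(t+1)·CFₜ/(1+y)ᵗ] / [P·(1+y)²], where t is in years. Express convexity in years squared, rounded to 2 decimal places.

With y = 0.0465:
  t   CF        PV=CF/(1+0.0465)^t    t·PV        t(t+1)·PV
  1     3,625.00     3,463.9274     3,463.9274       6,927.8548
  2     3,625.00     3,310.0118     6,620.0237      19,860.0710
  3     3,625.00     3,162.9353     9,488.8060      37,955.2240
  4     3,625.00     3,022.3940    12,089.5760      60,447.8802
  5     3,625.00     2,888.0975    14,440.4874      86,642.9244
  6    53,625.00    40,825.5373   244,953.2238   1,714,672.5666
  Σ                 56,672.9033   291,056.0443   1,926,506.5210
P = 56,672.9033.
Convexity = Σ t(t+1)·PV / [P·(1+y)²] = 1,926,506.5210 / (56,672.9033 × 1.095162) = 31.03963.

31.04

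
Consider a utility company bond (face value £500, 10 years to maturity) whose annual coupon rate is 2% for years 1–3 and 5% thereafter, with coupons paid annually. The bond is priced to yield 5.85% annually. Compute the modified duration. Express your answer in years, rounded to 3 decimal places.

8.130 years

Periodic yield y = 0.0585. First find Macaulay duration:
  t   CF        PV=CF/(1+0.0585)^t    t·PV
  1        10.00         9.4473         9.4473
  2        10.00         8.9252        17.8504
  3        10.00         8.4319        25.2958
  4        25.00        19.9148        79.6593
  5        25.00        18.8142        94.0710
  6        25.00        17.7744       106.6464
  7        25.00        16.7921       117.5444
  8        25.00        15.8640       126.9121
  9        25.00        14.9873       134.8853
  10      525.00       297.3382     2,973.3818
  Σ                    428.2894     3,685.6939
P = 428.2894; Macaulay duration = 3,685.6939 / 428.2894 = 8.60562 years.
Modified duration = D_Mac / (1 + y) = 8.60562 / 1.0585 = 8.13001 years.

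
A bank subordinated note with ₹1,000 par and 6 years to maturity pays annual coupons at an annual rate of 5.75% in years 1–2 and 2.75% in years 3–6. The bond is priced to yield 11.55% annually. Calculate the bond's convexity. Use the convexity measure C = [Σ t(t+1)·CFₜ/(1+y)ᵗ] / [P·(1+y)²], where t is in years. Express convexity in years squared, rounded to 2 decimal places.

28.00

With y = 0.1155:
  t   CF        PV=CF/(1+0.1155)^t    t·PV        t(t+1)·PV
  1        57.50        51.5464        51.5464         103.0928
  2        57.50        46.2092        92.4185         277.2554
  3        27.50        19.8118        59.4354         237.7416
  4        27.50        17.7605        71.0419         355.2094
  5        27.50        15.9215        79.6077         477.6459
  6     1,027.50       533.2912     3,199.7469      22,398.2286
  Σ                    684.5406     3,553.7967      23,849.1737
P = 684.5406.
Convexity = Σ t(t+1)·PV / [P·(1+y)²] = 23,849.1737 / (684.5406 × 1.244340) = 27.99851.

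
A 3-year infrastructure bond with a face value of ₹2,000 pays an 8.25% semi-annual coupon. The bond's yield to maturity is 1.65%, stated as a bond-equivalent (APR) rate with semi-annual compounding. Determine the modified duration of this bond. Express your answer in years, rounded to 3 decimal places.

Periodic yield y = 0.00825. First find Macaulay duration:
  t   CF        PV=CF/(1+0.00825)^t    t·PV
  1        82.50        81.8249        81.8249
  2        82.50        81.1554       162.3108
  3        82.50        80.4914       241.4741
  4        82.50        79.8327       319.3310
  5        82.50        79.1795       395.8975
  6     2,082.50     1,982.3285    11,893.9710
  Σ                  2,384.8125    13,094.8094
P = 2,384.8125; Macaulay duration = 13,094.8094 / 2,384.8125 = 5.49092 half-year periods = 2.74546 years.
Modified duration = D_Mac / (1 + y) = 2.74546 / 1.00825 = 2.72299 years.

2.723 years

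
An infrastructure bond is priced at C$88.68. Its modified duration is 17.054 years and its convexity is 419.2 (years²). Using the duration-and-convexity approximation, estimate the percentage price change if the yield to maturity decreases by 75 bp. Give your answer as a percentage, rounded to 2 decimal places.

+13.97%

Duration effect: -D_mod·Δy = -17.054 × (-0.0075) = +0.127905
Convexity effect: ½·C·(Δy)² = 0.5 × 419.2 × (-0.0075)² = +0.0117900
ΔP/P ≈ +0.127905 + 0.0117900 = +0.139695
= +13.9695%.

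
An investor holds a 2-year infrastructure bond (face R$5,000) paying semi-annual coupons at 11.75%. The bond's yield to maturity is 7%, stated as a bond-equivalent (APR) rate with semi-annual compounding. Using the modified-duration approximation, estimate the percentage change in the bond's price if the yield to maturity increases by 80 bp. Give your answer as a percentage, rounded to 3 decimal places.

-1.428%

Periodic yield y = 0.035. Modified duration first:
  t   CF        PV=CF/(1+0.035)^t    t·PV
  1       293.75       283.8164       283.8164
  2       293.75       274.2188       548.4375
  3       293.75       264.9457       794.8370
  4     5,293.75     4,613.1973    18,452.7892
  Σ                  5,436.1782    20,079.8801
P = 5,436.1782; D_Mac = 3.69375 half-year periods = 1.84687 yrs; D_mod = 1.84687/(1+0.035) = 1.78442 yrs.
ΔP/P ≈ -D_mod · Δy = -1.78442 × (+0.008) = -0.014275 = -1.4275%.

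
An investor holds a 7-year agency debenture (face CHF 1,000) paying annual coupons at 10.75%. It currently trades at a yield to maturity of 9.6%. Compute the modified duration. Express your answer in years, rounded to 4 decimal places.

4.8465 years

Periodic yield y = 0.096. First find Macaulay duration:
  t   CF        PV=CF/(1+0.096)^t    t·PV
  1       107.50        98.0839        98.0839
  2       107.50        89.4926       178.9853
  3       107.50        81.6539       244.9616
  4       107.50        74.5017       298.0068
  5       107.50        67.9760       339.8801
  6       107.50        62.0219       372.1315
  7     1,107.50       583.0017     4,081.0122
  Σ                  1,056.7318     5,613.0615
P = 1,056.7318; Macaulay duration = 5,613.0615 / 1,056.7318 = 5.31172 years.
Modified duration = D_Mac / (1 + y) = 5.31172 / 1.096 = 4.84646 years.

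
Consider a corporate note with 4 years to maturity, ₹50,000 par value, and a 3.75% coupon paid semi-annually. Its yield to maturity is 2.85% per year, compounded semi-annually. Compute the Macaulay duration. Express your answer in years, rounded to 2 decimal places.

3.76 years

Periodic yield y = 0.01425. Discount each cash flow and weight by its period:
  t   CF        PV=CF/(1+0.01425)^t    t·PV
  1       937.50       924.3283       924.3283
  2       937.50       911.3417     1,822.6834
  3       937.50       898.5375     2,695.6126
  4       937.50       885.9133     3,543.6531
  5       937.50       873.4664     4,367.3319
  6       937.50       861.1944     5,167.1662
  7       937.50       849.0948     5,943.6633
  8    50,937.50    45,485.9736   363,887.7889
  Σ                 51,689.8500   388,352.2278
Price P = Σ PV = 51,689.8500.
Macaulay duration = Σ(t·PV) / P = 388,352.2278 / 51,689.8500 = 7.51312 half-year periods.
In years: 7.51312 / 2 = 3.75656 years.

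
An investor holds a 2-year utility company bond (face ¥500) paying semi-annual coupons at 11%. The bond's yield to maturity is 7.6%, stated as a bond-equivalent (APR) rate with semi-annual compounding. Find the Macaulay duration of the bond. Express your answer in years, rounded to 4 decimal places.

1.8539 years

Periodic yield y = 0.038. Discount each cash flow and weight by its period:
  t   CF        PV=CF/(1+0.038)^t    t·PV
  1        27.50        26.4933        26.4933
  2        27.50        25.5234        51.0467
  3        27.50        24.5890        73.7670
  4       527.50       454.3945     1,817.5779
  Σ                    531.0001     1,968.8849
Price P = Σ PV = 531.0001.
Macaulay duration = Σ(t·PV) / P = 1,968.8849 / 531.0001 = 3.70788 half-year periods.
In years: 3.70788 / 2 = 1.85394 years.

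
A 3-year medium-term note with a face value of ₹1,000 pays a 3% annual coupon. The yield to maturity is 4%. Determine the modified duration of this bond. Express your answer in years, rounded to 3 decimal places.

2.800 years

Periodic yield y = 0.04. First find Macaulay duration:
  t   CF        PV=CF/(1+0.04)^t    t·PV
  1        30.00        28.8462        28.8462
  2        30.00        27.7367        55.4734
  3     1,030.00       915.6662     2,746.9987
  Σ                    972.2491     2,831.3183
P = 972.2491; Macaulay duration = 2,831.3183 / 972.2491 = 2.91213 years.
Modified duration = D_Mac / (1 + y) = 2.91213 / 1.04 = 2.80013 years.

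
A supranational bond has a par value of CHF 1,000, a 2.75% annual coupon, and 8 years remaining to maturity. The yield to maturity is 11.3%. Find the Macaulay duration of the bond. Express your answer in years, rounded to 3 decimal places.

Periodic yield y = 0.113. Discount each cash flow and weight by its year:
  t   CF        PV=CF/(1+0.113)^t    t·PV
  1        27.50        24.7080        24.7080
  2        27.50        22.1995        44.3989
  3        27.50        19.9456        59.8368
  4        27.50        17.9206        71.6823
  5        27.50        16.1011        80.5057
  6        27.50        14.4664        86.7986
  7        27.50        12.9977        90.9839
  8     1,027.50       436.3355     3,490.6837
  Σ                    564.6744     3,949.5981
Price P = Σ PV = 564.6744.
Macaulay duration = Σ(t·PV) / P = 3,949.5981 / 564.6744 = 6.99447 years.

6.994 years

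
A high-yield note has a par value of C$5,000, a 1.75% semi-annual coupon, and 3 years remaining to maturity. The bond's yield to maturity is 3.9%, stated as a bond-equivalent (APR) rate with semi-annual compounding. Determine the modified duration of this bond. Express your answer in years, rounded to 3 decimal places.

Periodic yield y = 0.0195. First find Macaulay duration:
  t   CF        PV=CF/(1+0.0195)^t    t·PV
  1        43.75        42.9132        42.9132
  2        43.75        42.0924        84.1848
  3        43.75        41.2873       123.8619
  4        43.75        40.4976       161.9903
  5        43.75        39.7230       198.6149
  6     5,043.75     4,491.9010    26,951.4057
  Σ                  4,698.4144    27,562.9708
P = 4,698.4144; Macaulay duration = 27,562.9708 / 4,698.4144 = 5.86644 half-year periods = 2.93322 years.
Modified duration = D_Mac / (1 + y) = 2.93322 / 1.0195 = 2.87712 years.

2.877 years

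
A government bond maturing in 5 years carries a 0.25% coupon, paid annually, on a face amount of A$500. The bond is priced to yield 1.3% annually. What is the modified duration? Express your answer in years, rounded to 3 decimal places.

Periodic yield y = 0.013. First find Macaulay duration:
  t   CF        PV=CF/(1+0.013)^t    t·PV
  1         1.25         1.2340         1.2340
  2         1.25         1.2181         2.4362
  3         1.25         1.2025         3.6075
  4         1.25         1.1871         4.7482
  5       501.25       469.9019     2,349.5093
  Σ                    474.7435     2,361.5352
P = 474.7435; Macaulay duration = 2,361.5352 / 474.7435 = 4.97434 years.
Modified duration = D_Mac / (1 + y) = 4.97434 / 1.013 = 4.91050 years.

4.911 years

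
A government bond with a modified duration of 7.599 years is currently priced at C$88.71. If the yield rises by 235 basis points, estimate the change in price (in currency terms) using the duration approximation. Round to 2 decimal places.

-C$15.84

Duration approximation: ΔP/P ≈ -D_mod · Δy = -7.599 × (+0.0235) = -0.1785765.
ΔP ≈ 88.71 × (-0.1785765) = -15.841521315.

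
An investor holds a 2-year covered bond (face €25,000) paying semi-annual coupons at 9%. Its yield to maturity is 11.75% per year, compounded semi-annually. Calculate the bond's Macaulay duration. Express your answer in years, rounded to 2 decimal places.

Periodic yield y = 0.05875. Discount each cash flow and weight by its period:
  t   CF        PV=CF/(1+0.05875)^t    t·PV
  1     1,125.00     1,062.5738     1,062.5738
  2     1,125.00     1,003.6116     2,007.2232
  3     1,125.00       947.9212     2,843.7637
  4    26,125.00    20,791.3460    83,165.3840
  Σ                 23,805.4526    89,078.9447
Price P = Σ PV = 23,805.4526.
Macaulay duration = Σ(t·PV) / P = 89,078.9447 / 23,805.4526 = 3.74196 half-year periods.
In years: 3.74196 / 2 = 1.87098 years.

1.87 years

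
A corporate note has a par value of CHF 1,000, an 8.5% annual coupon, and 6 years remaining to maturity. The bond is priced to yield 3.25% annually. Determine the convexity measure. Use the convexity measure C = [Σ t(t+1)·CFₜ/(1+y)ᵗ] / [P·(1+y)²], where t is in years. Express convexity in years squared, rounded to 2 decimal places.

With y = 0.0325:
  t   CF        PV=CF/(1+0.0325)^t    t·PV        t(t+1)·PV
  1        85.00        82.3245        82.3245         164.6489
  2        85.00        79.7331       159.4663         478.3988
  3        85.00        77.2234       231.6701         926.6804
  4        85.00        74.7926       299.1704       1,495.8522
  5        85.00        72.4384       362.1918       2,173.1509
  6     1,085.00       895.5490     5,373.2943      37,613.0600
  Σ                  1,282.0610     6,508.1174      42,851.7912
P = 1,282.0610.
Convexity = Σ t(t+1)·PV / [P·(1+y)²] = 42,851.7912 / (1,282.0610 × 1.066056) = 31.35308.

31.35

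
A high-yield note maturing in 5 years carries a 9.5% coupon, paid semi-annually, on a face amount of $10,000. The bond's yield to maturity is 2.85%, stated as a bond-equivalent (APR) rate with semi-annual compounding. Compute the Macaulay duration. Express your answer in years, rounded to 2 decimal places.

4.22 years

Periodic yield y = 0.01425. Discount each cash flow and weight by its period:
  t   CF        PV=CF/(1+0.01425)^t    t·PV
  1       475.00       468.3263       468.3263
  2       475.00       461.7465       923.4929
  3       475.00       455.2590     1,365.7771
  4       475.00       448.8627     1,795.4509
  5       475.00       442.5563     2,212.7815
  6       475.00       436.3385     2,618.0309
  7       475.00       430.2080     3,011.4561
  8       475.00       424.1637     3,393.3094
  9       475.00       418.2043     3,763.8384
  10   10,475.00     9,092.9304    90,929.3042
  Σ                 13,078.5957   110,481.7678
Price P = Σ PV = 13,078.5957.
Macaulay duration = Σ(t·PV) / P = 110,481.7678 / 13,078.5957 = 8.44753 half-year periods.
In years: 8.44753 / 2 = 4.22376 years.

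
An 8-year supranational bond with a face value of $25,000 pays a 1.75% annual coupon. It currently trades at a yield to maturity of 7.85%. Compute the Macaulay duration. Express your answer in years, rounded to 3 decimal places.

Periodic yield y = 0.0785. Discount each cash flow and weight by its year:
  t   CF        PV=CF/(1+0.0785)^t    t·PV
  1       437.50       405.6560       405.6560
  2       437.50       376.1298       752.2596
  3       437.50       348.7527     1,046.2582
  4       437.50       323.3683     1,293.4732
  5       437.50       299.8315     1,499.1577
  6       437.50       278.0079     1,668.0475
  7       437.50       257.7728     1,804.4093
  8    25,437.50    13,896.7496   111,173.9965
  Σ                 16,186.2686   119,643.2580
Price P = Σ PV = 16,186.2686.
Macaulay duration = Σ(t·PV) / P = 119,643.2580 / 16,186.2686 = 7.39165 years.

7.392 years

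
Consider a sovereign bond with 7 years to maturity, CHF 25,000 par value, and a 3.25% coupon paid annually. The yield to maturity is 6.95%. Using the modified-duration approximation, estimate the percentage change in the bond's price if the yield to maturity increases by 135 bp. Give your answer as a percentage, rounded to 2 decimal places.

Periodic yield y = 0.0695. Modified duration first:
  t   CF        PV=CF/(1+0.0695)^t    t·PV
  1       812.50       759.7008       759.7008
  2       812.50       710.3327     1,420.6653
  3       812.50       664.1727     1,992.5180
  4       812.50       621.0123     2,484.0493
  5       812.50       580.6567     2,903.2834
  6       812.50       542.9235     3,257.5410
  7    25,812.50    16,127.4070   112,891.8491
  Σ                 20,006.2056   125,709.6069
P = 20,006.2056; D_Mac = 6.28353 yrs; D_mod = 6.28353/(1+0.0695) = 5.87520 yrs.
ΔP/P ≈ -D_mod · Δy = -5.87520 × (+0.0135) = -0.079315 = -7.9315%.

-7.93%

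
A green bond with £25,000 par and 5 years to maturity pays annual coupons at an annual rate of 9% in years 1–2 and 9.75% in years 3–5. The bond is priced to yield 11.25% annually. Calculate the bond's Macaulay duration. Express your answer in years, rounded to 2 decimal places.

Periodic yield y = 0.1125. Discount each cash flow and weight by its year:
  t   CF        PV=CF/(1+0.1125)^t    t·PV
  1     2,250.00     2,022.4719     2,022.4719
  2     2,250.00     1,817.9523     3,635.9046
  3     2,437.50     1,770.2906     5,310.8718
  4     2,437.50     1,591.2725     6,365.0898
  5    27,437.50    16,100.6882    80,503.4409
  Σ                 23,302.6754    97,837.7791
Price P = Σ PV = 23,302.6754.
Macaulay duration = Σ(t·PV) / P = 97,837.7791 / 23,302.6754 = 4.19856 years.

4.20 years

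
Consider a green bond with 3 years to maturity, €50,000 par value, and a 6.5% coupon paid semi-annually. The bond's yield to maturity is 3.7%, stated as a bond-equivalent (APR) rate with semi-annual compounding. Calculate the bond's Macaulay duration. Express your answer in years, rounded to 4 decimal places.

2.7835 years

Periodic yield y = 0.0185. Discount each cash flow and weight by its period:
  t   CF        PV=CF/(1+0.0185)^t    t·PV
  1     1,625.00     1,595.4836     1,595.4836
  2     1,625.00     1,566.5032     3,133.0065
  3     1,625.00     1,538.0493     4,614.1480
  4     1,625.00     1,510.1123     6,040.4490
  5     1,625.00     1,482.6826     7,413.4131
  6    51,625.00    46,248.0967   277,488.5803
  Σ                 53,940.9277   300,285.0805
Price P = Σ PV = 53,940.9277.
Macaulay duration = Σ(t·PV) / P = 300,285.0805 / 53,940.9277 = 5.56692 half-year periods.
In years: 5.56692 / 2 = 2.78346 years.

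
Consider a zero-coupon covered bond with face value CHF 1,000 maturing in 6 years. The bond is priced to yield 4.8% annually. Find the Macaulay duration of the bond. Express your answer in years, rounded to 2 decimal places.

A zero-coupon bond has a single cash flow at maturity, so its Macaulay duration equals its maturity: 6 years.

6.00 years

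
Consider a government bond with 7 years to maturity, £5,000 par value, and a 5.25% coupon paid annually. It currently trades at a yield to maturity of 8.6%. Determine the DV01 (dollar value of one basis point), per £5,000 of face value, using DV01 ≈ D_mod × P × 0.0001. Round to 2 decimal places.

Periodic yield y = 0.086.
  t   CF        PV=CF/(1+0.086)^t    t·PV
  1       262.50       241.7127       241.7127
  2       262.50       222.5716       445.1431
  3       262.50       204.9462       614.8385
  4       262.50       188.7166       754.8662
  5       262.50       173.7722       868.8608
  6       262.50       160.0112       960.0671
  7     5,262.50     2,953.8153    20,676.7069
  Σ                  4,145.5456    24,562.1954
P = 4,145.5456; D_Mac = 5.92496 yrs; D_mod = 5.45577 yrs.
DV01 ≈ 5.45577 × 4,145.5456 × 0.0001 = 2.261712.

£2.26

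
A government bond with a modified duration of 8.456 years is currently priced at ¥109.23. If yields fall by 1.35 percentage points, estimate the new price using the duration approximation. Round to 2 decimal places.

¥121.70

Duration approximation: ΔP/P ≈ -D_mod · Δy = -8.456 × (-0.0135) = +0.114156.
New price ≈ 109.23 × (1 + 0.114156) = 121.69925988.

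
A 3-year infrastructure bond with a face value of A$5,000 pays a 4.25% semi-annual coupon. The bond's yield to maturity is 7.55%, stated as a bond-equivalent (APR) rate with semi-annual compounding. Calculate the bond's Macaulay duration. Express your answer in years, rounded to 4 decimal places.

Periodic yield y = 0.03775. Discount each cash flow and weight by its period:
  t   CF        PV=CF/(1+0.03775)^t    t·PV
  1       106.25       102.3850       102.3850
  2       106.25        98.6605       197.3211
  3       106.25        95.0716       285.2147
  4       106.25        91.6132       366.4527
  5       106.25        88.2806       441.4030
  6     5,106.25     4,088.3270    24,529.9618
  Σ                  4,564.3378    25,922.7383
Price P = Σ PV = 4,564.3378.
Macaulay duration = Σ(t·PV) / P = 25,922.7383 / 4,564.3378 = 5.67941 half-year periods.
In years: 5.67941 / 2 = 2.83970 years.

2.8397 years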